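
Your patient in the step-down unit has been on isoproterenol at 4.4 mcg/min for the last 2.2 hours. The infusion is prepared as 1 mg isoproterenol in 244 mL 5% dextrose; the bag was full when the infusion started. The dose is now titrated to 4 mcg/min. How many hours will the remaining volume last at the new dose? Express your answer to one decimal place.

1.7 hours

Initial rate:
4.4 mcg/min × 60 min/hr = 264 mcg/hr
Concentration = 1 mg ÷ 244 mL = 0.004098361 mg/mL = 4.098361 mcg/mL
Rate = 264 mcg/hr ÷ 4.098361 mcg/mL = 64.416 mL/hr
Volume infused so far = 64.416 mL/hr × 2.2 hr = 141.7152 mL
Volume remaining = 244 − 141.7152 = 102.2848 mL
New rate:
4 mcg/min × 60 min/hr = 240 mcg/hr
Rate = 240 mcg/hr ÷ 4.098361 mcg/mL = 58.56 mL/hr
Time remaining = 102.2848 mL ÷ 58.56 mL/hr = 1.746667 hr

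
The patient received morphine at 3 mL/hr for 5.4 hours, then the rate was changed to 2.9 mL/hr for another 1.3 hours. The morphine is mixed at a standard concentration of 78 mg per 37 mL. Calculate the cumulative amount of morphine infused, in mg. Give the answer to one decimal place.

42.1 mg

Concentration = 78 mg ÷ 37 mL = 2.108108 mg/mL
Stage 1: 3 mL/hr × 5.4 hr = 16.2 mL → 16.2 mL × 2.108108 mg/mL = 34.15135 mg
Stage 2: 2.9 mL/hr × 1.3 hr = 3.77 mL → 3.77 mL × 2.108108 mg/mL = 7.947568 mg
Total = 34.15135 + 7.947568 = 42.09892 mg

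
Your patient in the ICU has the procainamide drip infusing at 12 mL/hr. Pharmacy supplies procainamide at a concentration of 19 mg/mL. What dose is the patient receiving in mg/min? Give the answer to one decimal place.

3.8 mg/min

Drug rate = 12 mL/hr × 19 mg/mL = 228 mg/hr
228 mg/hr ÷ 60 min/hr = 3.8 mg/min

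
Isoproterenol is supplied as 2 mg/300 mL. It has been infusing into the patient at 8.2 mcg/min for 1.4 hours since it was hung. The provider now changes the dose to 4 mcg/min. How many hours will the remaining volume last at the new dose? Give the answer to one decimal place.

Initial rate:
8.2 mcg/min × 60 min/hr = 492 mcg/hr
Concentration = 2 mg ÷ 300 mL = 0.006666667 mg/mL = 6.666667 mcg/mL
Rate = 492 mcg/hr ÷ 6.666667 mcg/mL = 73.8 mL/hr
Volume infused so far = 73.8 mL/hr × 1.4 hr = 103.32 mL
Volume remaining = 300 − 103.32 = 196.68 mL
New rate:
4 mcg/min × 60 min/hr = 240 mcg/hr
Rate = 240 mcg/hr ÷ 6.666667 mcg/mL = 36 mL/hr
Time remaining = 196.68 mL ÷ 36 mL/hr = 5.463333 hr

5.5 hours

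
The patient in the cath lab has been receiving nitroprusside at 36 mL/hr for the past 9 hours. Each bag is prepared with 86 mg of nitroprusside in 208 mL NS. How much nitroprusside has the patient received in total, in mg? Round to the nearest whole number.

134 mg

Concentration = 86 mg ÷ 208 mL = 0.4134615 mg/mL = 413.4615 mcg/mL
Drug rate = 36 mL/hr × 413.4615 mcg/mL = 14884.62 mcg/hr
Total = 14884.62 mcg/hr × 9 hr = 133961.5 mcg = 133.9615 mg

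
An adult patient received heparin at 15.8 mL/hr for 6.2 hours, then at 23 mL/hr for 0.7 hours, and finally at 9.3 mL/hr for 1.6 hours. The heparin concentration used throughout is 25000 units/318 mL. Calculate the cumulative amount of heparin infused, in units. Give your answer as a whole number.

Concentration = 25000 units ÷ 318 mL = 78.61635 units/mL
Stage 1: 15.8 mL/hr × 6.2 hr = 97.96 mL → 97.96 mL × 78.61635 units/mL = 7701.258 units
Stage 2: 23 mL/hr × 0.7 hr = 16.1 mL → 16.1 mL × 78.61635 units/mL = 1265.723 units
Stage 3: 9.3 mL/hr × 1.6 hr = 14.88 mL → 14.88 mL × 78.61635 units/mL = 1169.811 units
Total = 7701.258 + 1265.723 + 1169.811 = 10136.79 units

10137 units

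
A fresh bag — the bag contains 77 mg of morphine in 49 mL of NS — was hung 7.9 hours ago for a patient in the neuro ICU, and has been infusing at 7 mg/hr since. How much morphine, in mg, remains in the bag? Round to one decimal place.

21.7 mg

Concentration = 77 mg ÷ 49 mL = 1.571429 mg/mL
Rate = 7 mg/hr ÷ 1.571429 mg/mL = 4.454545 mL/hr
Volume infused = 4.454545 mL/hr × 7.9 hr = 35.19091 mL
Volume remaining = 49 − 35.19091 = 13.80909 mL
Drug remaining = 13.80909 mL × 1.571429 mg/mL = 21.7 mg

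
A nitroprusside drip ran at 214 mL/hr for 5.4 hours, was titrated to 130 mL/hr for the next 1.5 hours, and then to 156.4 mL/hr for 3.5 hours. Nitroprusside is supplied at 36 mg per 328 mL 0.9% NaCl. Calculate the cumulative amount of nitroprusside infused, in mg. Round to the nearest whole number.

Concentration = 36 mg ÷ 328 mL = 0.1097561 mg/mL
Stage 1: 214 mL/hr × 5.4 hr = 1155.6 mL → 1155.6 mL × 0.1097561 mg/mL = 126.8341 mg
Stage 2: 130 mL/hr × 1.5 hr = 195 mL → 195 mL × 0.1097561 mg/mL = 21.40244 mg
Stage 3: 156.4 mL/hr × 3.5 hr = 547.4 mL → 547.4 mL × 0.1097561 mg/mL = 60.08049 mg
Total = 126.8341 + 21.40244 + 60.08049 = 208.3171 mg

208 mg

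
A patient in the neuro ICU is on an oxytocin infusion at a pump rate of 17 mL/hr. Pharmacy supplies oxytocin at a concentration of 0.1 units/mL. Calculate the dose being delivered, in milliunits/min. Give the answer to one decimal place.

Concentration = 0.1 units/mL = 100 milliunits/mL
Drug rate = 17 mL/hr × 100 milliunits/mL = 1700 milliunits/hr
1700 milliunits/hr ÷ 60 min/hr = 28.33333 milliunits/min

28.3 milliunits/min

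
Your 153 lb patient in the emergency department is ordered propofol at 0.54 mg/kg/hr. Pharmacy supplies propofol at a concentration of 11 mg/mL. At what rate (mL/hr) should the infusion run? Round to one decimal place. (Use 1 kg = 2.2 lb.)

3.4 mL/hr

Weight = 153 lb ÷ 2.2 lb/kg = 69.54545 kg
Dose = 0.54 mg/kg/hr × 69.54545 kg = 37.55455 mg/hr
Rate = 37.55455 mg/hr ÷ 11 mg/mL = 3.41405 mL/hr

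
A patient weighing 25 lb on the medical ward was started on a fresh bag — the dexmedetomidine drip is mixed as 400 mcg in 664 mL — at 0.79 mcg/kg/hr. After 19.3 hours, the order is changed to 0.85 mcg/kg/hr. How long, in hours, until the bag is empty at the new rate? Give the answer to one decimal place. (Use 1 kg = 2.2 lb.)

23.5 hours

Initial rate:
Weight = 25 lb ÷ 2.2 lb/kg = 11.36364 kg
Dose = 0.79 mcg/kg/hr × 11.36364 kg = 8.977273 mcg/hr
Concentration = 400 mcg ÷ 664 mL = 0.6024096 mcg/mL
Rate = 8.977273 mcg/hr ÷ 0.6024096 mcg/mL = 14.90227 mL/hr
Volume infused so far = 14.90227 mL/hr × 19.3 hr = 287.6139 mL
Volume remaining = 664 − 287.6139 = 376.3861 mL
New rate:
Dose = 0.85 mcg/kg/hr × 11.36364 kg = 9.659091 mcg/hr
Rate = 9.659091 mcg/hr ÷ 0.6024096 mcg/mL = 16.03409 mL/hr
Time remaining = 376.3861 mL ÷ 16.03409 mL/hr = 23.47412 hr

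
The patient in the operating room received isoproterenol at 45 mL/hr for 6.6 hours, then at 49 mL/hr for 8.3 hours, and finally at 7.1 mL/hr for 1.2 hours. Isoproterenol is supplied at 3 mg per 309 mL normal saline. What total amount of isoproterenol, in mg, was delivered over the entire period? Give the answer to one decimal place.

Concentration = 3 mg ÷ 309 mL = 0.009708738 mg/mL
Stage 1: 45 mL/hr × 6.6 hr = 297 mL → 297 mL × 0.009708738 mg/mL = 2.883495 mg
Stage 2: 49 mL/hr × 8.3 hr = 406.7 mL → 406.7 mL × 0.009708738 mg/mL = 3.948544 mg
Stage 3: 7.1 mL/hr × 1.2 hr = 8.52 mL → 8.52 mL × 0.009708738 mg/mL = 0.08271845 mg
Total = 2.883495 + 3.948544 + 0.08271845 = 6.914757 mg

6.9 mg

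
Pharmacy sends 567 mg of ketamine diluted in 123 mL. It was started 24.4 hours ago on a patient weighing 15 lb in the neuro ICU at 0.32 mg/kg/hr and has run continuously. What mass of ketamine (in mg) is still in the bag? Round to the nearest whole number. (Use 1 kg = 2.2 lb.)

Weight = 15 lb ÷ 2.2 lb/kg = 6.818182 kg
Dose = 0.32 mg/kg/hr × 6.818182 kg = 2.181818 mg/hr
Concentration = 567 mg ÷ 123 mL = 4.609756 mg/mL
Rate = 2.181818 mg/hr ÷ 4.609756 mg/mL = 0.4733045 mL/hr
Volume infused = 0.4733045 mL/hr × 24.4 hr = 11.54863 mL
Volume remaining = 123 − 11.54863 = 111.4514 mL
Drug remaining = 111.4514 mL × 4.609756 mg/mL = 513.7636 mg

514 mg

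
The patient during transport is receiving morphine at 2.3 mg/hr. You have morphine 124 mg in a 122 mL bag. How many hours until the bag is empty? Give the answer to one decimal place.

53.9 hours

Concentration = 124 mg ÷ 122 mL = 1.016393 mg/mL
Rate = 2.3 mg/hr ÷ 1.016393 mg/mL = 2.262903 mL/hr
Duration = 122 mL ÷ 2.262903 mL/hr = 53.91304 hr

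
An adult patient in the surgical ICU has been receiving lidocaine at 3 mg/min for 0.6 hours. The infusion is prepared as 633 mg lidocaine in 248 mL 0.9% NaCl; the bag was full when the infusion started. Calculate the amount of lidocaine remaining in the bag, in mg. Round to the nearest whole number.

3 mg/min × 60 min/hr = 180 mg/hr
Concentration = 633 mg ÷ 248 mL = 2.552419 mg/mL
Rate = 180 mg/hr ÷ 2.552419 mg/mL = 70.52133 mL/hr
Volume infused = 70.52133 mL/hr × 0.6 hr = 42.3128 mL
Volume remaining = 248 − 42.3128 = 205.6872 mL
Drug remaining = 205.6872 mL × 2.552419 mg/mL = 525 mg

525 mg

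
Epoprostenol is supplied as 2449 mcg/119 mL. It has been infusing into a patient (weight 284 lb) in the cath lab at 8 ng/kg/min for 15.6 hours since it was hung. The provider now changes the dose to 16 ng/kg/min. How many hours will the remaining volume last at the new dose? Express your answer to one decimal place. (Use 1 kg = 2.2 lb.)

12.0 hours

Initial rate:
Weight = 284 lb ÷ 2.2 lb/kg = 129.0909 kg
Dose = 8 ng/kg/min × 129.0909 kg = 1032.727 ng/min
1032.727 ng/min × 60 min/hr = 61963.64 ng/hr
Concentration = 2449 mcg ÷ 119 mL = 20.57983 mcg/mL = 20579.83 ng/mL
Rate = 61963.64 ng/hr ÷ 20579.83 ng/mL = 3.010891 mL/hr
Volume infused so far = 3.010891 mL/hr × 15.6 hr = 46.9699 mL
Volume remaining = 119 − 46.9699 = 72.0301 mL
New rate:
Dose = 16 ng/kg/min × 129.0909 kg = 2065.455 ng/min
2065.455 ng/min × 60 min/hr = 123927.3 ng/hr
Rate = 123927.3 ng/hr ÷ 20579.83 ng/mL = 6.021783 mL/hr
Time remaining = 72.0301 mL ÷ 6.021783 mL/hr = 11.96159 hr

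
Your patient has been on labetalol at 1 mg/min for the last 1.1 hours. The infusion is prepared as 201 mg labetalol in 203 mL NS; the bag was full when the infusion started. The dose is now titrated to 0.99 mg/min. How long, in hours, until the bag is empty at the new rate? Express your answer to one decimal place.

Initial rate:
1 mg/min × 60 min/hr = 60 mg/hr
Concentration = 201 mg ÷ 203 mL = 0.9901478 mg/mL
Rate = 60 mg/hr ÷ 0.9901478 mg/mL = 60.59701 mL/hr
Volume infused so far = 60.59701 mL/hr × 1.1 hr = 66.65672 mL
Volume remaining = 203 − 66.65672 = 136.3433 mL
New rate:
0.99 mg/min × 60 min/hr = 59.4 mg/hr
Rate = 59.4 mg/hr ÷ 0.9901478 mg/mL = 59.99104 mL/hr
Time remaining = 136.3433 mL ÷ 59.99104 mL/hr = 2.272727 hr

2.3 hours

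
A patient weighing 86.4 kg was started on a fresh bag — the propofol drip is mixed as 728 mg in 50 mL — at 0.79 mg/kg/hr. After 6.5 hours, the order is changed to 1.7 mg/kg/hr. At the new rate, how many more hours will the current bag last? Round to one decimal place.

1.9 hours

Initial rate:
Dose = 0.79 mg/kg/hr × 86.4 kg = 68.256 mg/hr
Concentration = 728 mg ÷ 50 mL = 14.56 mg/mL
Rate = 68.256 mg/hr ÷ 14.56 mg/mL = 4.687912 mL/hr
Volume infused so far = 4.687912 mL/hr × 6.5 hr = 30.47143 mL
Volume remaining = 50 − 30.47143 = 19.52857 mL
New rate:
Dose = 1.7 mg/kg/hr × 86.4 kg = 146.88 mg/hr
Rate = 146.88 mg/hr ÷ 14.56 mg/mL = 10.08791 mL/hr
Time remaining = 19.52857 mL ÷ 10.08791 mL/hr = 1.935839 hr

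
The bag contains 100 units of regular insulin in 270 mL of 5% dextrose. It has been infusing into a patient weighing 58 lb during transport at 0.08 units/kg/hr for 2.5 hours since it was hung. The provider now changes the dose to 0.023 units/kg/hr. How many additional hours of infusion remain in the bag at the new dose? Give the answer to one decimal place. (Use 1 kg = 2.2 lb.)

Initial rate:
Weight = 58 lb ÷ 2.2 lb/kg = 26.36364 kg
Dose = 0.08 units/kg/hr × 26.36364 kg = 2.109091 units/hr
Concentration = 100 units ÷ 270 mL = 0.3703704 units/mL
Rate = 2.109091 units/hr ÷ 0.3703704 units/mL = 5.694545 mL/hr
Volume infused so far = 5.694545 mL/hr × 2.5 hr = 14.23636 mL
Volume remaining = 270 − 14.23636 = 255.7636 mL
New rate:
Dose = 0.023 units/kg/hr × 26.36364 kg = 0.6063636 units/hr
Rate = 0.6063636 units/hr ÷ 0.3703704 units/mL = 1.637182 mL/hr
Time remaining = 255.7636 mL ÷ 1.637182 mL/hr = 156.2219 hr

156.2 hours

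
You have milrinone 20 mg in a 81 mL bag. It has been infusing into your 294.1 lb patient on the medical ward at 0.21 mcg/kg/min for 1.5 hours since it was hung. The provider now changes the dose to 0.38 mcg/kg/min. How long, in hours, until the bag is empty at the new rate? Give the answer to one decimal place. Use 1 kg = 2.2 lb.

5.7 hours

Initial rate:
Weight = 294.1 lb ÷ 2.2 lb/kg = 133.6818 kg
Dose = 0.21 mcg/kg/min × 133.6818 kg = 28.07318 mcg/min
28.07318 mcg/min × 60 min/hr = 1684.391 mcg/hr
Concentration = 20 mg ÷ 81 mL = 0.2469136 mg/mL = 246.9136 mcg/mL
Rate = 1684.391 mcg/hr ÷ 246.9136 mcg/mL = 6.821783 mL/hr
Volume infused so far = 6.821783 mL/hr × 1.5 hr = 10.23267 mL
Volume remaining = 81 − 10.23267 = 70.76733 mL
New rate:
Dose = 0.38 mcg/kg/min × 133.6818 kg = 50.79909 mcg/min
50.79909 mcg/min × 60 min/hr = 3047.945 mcg/hr
Rate = 3047.945 mcg/hr ÷ 246.9136 mcg/mL = 12.34418 mL/hr
Time remaining = 70.76733 mL ÷ 12.34418 mL/hr = 5.73285 hr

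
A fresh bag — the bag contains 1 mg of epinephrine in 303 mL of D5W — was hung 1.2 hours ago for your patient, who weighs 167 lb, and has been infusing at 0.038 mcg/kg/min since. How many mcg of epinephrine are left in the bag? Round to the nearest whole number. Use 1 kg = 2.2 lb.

Weight = 167 lb ÷ 2.2 lb/kg = 75.90909 kg
Dose = 0.038 mcg/kg/min × 75.90909 kg = 2.884545 mcg/min
2.884545 mcg/min × 60 min/hr = 173.0727 mcg/hr
Concentration = 1 mg ÷ 303 mL = 0.00330033 mg/mL = 3.30033 mcg/mL
Rate = 173.0727 mcg/hr ÷ 3.30033 mcg/mL = 52.44104 mL/hr
Volume infused = 52.44104 mL/hr × 1.2 hr = 62.92924 mL
Volume remaining = 303 − 62.92924 = 240.0708 mL
Drug remaining = 240.0708 mL × 3.30033 mcg/mL = 792.3127 mcg

792 mcg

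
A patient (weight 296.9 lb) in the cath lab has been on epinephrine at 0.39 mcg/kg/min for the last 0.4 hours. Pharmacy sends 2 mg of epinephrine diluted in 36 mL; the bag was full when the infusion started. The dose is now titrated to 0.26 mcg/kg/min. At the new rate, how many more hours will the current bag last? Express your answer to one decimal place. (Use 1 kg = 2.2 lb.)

0.3 hours

Initial rate:
Weight = 296.9 lb ÷ 2.2 lb/kg = 134.9545 kg
Dose = 0.39 mcg/kg/min × 134.9545 kg = 52.63227 mcg/min
52.63227 mcg/min × 60 min/hr = 3157.936 mcg/hr
Concentration = 2 mg ÷ 36 mL = 0.05555556 mg/mL = 55.55556 mcg/mL
Rate = 3157.936 mcg/hr ÷ 55.55556 mcg/mL = 56.84285 mL/hr
Volume infused so far = 56.84285 mL/hr × 0.4 hr = 22.73714 mL
Volume remaining = 36 − 22.73714 = 13.26286 mL
New rate:
Dose = 0.26 mcg/kg/min × 134.9545 kg = 35.08818 mcg/min
35.08818 mcg/min × 60 min/hr = 2105.291 mcg/hr
Rate = 2105.291 mcg/hr ÷ 55.55556 mcg/mL = 37.89524 mL/hr
Time remaining = 13.26286 mL ÷ 37.89524 mL/hr = 0.3499875 hr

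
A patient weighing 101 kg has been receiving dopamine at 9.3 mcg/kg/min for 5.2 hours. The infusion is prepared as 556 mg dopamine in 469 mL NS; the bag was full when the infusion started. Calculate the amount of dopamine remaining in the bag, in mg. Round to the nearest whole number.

Dose = 9.3 mcg/kg/min × 101 kg = 939.3 mcg/min
939.3 mcg/min × 60 min/hr = 56358 mcg/hr
Concentration = 556 mg ÷ 469 mL = 1.185501 mg/mL = 1185.501 mcg/mL
Rate = 56358 mcg/hr ÷ 1185.501 mcg/mL = 47.53939 mL/hr
Volume infused = 47.53939 mL/hr × 5.2 hr = 247.2048 mL
Volume remaining = 469 − 247.2048 = 221.7952 mL
Drug remaining = 221.7952 mL × 1185.501 mcg/mL = 262938.4 mcg = 262.9384 mg

263 mg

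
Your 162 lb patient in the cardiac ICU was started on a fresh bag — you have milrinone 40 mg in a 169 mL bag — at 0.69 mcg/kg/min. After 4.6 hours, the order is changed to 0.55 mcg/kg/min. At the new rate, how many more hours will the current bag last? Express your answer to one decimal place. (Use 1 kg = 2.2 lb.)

Initial rate:
Weight = 162 lb ÷ 2.2 lb/kg = 73.63636 kg
Dose = 0.69 mcg/kg/min × 73.63636 kg = 50.80909 mcg/min
50.80909 mcg/min × 60 min/hr = 3048.545 mcg/hr
Concentration = 40 mg ÷ 169 mL = 0.2366864 mg/mL = 236.6864 mcg/mL
Rate = 3048.545 mcg/hr ÷ 236.6864 mcg/mL = 12.8801 mL/hr
Volume infused so far = 12.8801 mL/hr × 4.6 hr = 59.24848 mL
Volume remaining = 169 − 59.24848 = 109.7515 mL
New rate:
Dose = 0.55 mcg/kg/min × 73.63636 kg = 40.5 mcg/min
40.5 mcg/min × 60 min/hr = 2430 mcg/hr
Rate = 2430 mcg/hr ÷ 236.6864 mcg/mL = 10.26675 mL/hr
Time remaining = 109.7515 mL ÷ 10.26675 mL/hr = 10.69 hr

10.7 hours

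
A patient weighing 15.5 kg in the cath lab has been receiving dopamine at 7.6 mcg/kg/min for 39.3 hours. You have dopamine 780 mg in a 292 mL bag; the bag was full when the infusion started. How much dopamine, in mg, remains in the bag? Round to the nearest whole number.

Dose = 7.6 mcg/kg/min × 15.5 kg = 117.8 mcg/min
117.8 mcg/min × 60 min/hr = 7068 mcg/hr
Concentration = 780 mg ÷ 292 mL = 2.671233 mg/mL = 2671.233 mcg/mL
Rate = 7068 mcg/hr ÷ 2671.233 mcg/mL = 2.645969 mL/hr
Volume infused = 2.645969 mL/hr × 39.3 hr = 103.9866 mL
Volume remaining = 292 − 103.9866 = 188.0134 mL
Drug remaining = 188.0134 mL × 2671.233 mcg/mL = 502227.6 mcg = 502.2276 mg

502 mg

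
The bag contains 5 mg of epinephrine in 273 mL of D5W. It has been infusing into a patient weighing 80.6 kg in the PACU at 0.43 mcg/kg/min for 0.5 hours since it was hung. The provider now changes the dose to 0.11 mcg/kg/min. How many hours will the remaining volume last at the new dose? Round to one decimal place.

Initial rate:
Dose = 0.43 mcg/kg/min × 80.6 kg = 34.658 mcg/min
34.658 mcg/min × 60 min/hr = 2079.48 mcg/hr
Concentration = 5 mg ÷ 273 mL = 0.01831502 mg/mL = 18.31502 mcg/mL
Rate = 2079.48 mcg/hr ÷ 18.31502 mcg/mL = 113.5396 mL/hr
Volume infused so far = 113.5396 mL/hr × 0.5 hr = 56.7698 mL
Volume remaining = 273 − 56.7698 = 216.2302 mL
New rate:
Dose = 0.11 mcg/kg/min × 80.6 kg = 8.866 mcg/min
8.866 mcg/min × 60 min/hr = 531.96 mcg/hr
Rate = 531.96 mcg/hr ÷ 18.31502 mcg/mL = 29.04502 mL/hr
Time remaining = 216.2302 mL ÷ 29.04502 mL/hr = 7.444657 hr

7.4 hours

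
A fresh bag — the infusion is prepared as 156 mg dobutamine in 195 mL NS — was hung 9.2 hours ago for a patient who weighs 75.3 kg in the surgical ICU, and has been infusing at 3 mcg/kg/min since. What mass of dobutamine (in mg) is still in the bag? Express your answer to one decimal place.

31.3 mg

Dose = 3 mcg/kg/min × 75.3 kg = 225.9 mcg/min
225.9 mcg/min × 60 min/hr = 13554 mcg/hr
Concentration = 156 mg ÷ 195 mL = 0.8 mg/mL = 800 mcg/mL
Rate = 13554 mcg/hr ÷ 800 mcg/mL = 16.9425 mL/hr
Volume infused = 16.9425 mL/hr × 9.2 hr = 155.871 mL
Volume remaining = 195 − 155.871 = 39.129 mL
Drug remaining = 39.129 mL × 800 mcg/mL = 31303.2 mcg = 31.3032 mg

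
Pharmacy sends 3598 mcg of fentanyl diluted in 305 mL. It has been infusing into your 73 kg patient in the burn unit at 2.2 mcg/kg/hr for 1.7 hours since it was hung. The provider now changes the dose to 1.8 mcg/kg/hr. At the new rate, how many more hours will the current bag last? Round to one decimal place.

Initial rate:
Dose = 2.2 mcg/kg/hr × 73 kg = 160.6 mcg/hr
Concentration = 3598 mcg ÷ 305 mL = 11.79672 mcg/mL
Rate = 160.6 mcg/hr ÷ 11.79672 mcg/mL = 13.61395 mL/hr
Volume infused so far = 13.61395 mL/hr × 1.7 hr = 23.14372 mL
Volume remaining = 305 − 23.14372 = 281.8563 mL
New rate:
Dose = 1.8 mcg/kg/hr × 73 kg = 131.4 mcg/hr
Rate = 131.4 mcg/hr ÷ 11.79672 mcg/mL = 11.13869 mL/hr
Time remaining = 281.8563 mL ÷ 11.13869 mL/hr = 25.30426 hr

25.3 hours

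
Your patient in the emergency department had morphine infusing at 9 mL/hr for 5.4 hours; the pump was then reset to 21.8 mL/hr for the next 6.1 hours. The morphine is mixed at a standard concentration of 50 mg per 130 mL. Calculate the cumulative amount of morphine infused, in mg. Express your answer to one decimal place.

Concentration = 50 mg ÷ 130 mL = 0.3846154 mg/mL
Stage 1: 9 mL/hr × 5.4 hr = 48.6 mL → 48.6 mL × 0.3846154 mg/mL = 18.69231 mg
Stage 2: 21.8 mL/hr × 6.1 hr = 132.98 mL → 132.98 mL × 0.3846154 mg/mL = 51.14615 mg
Total = 18.69231 + 51.14615 = 69.83846 mg

69.8 mg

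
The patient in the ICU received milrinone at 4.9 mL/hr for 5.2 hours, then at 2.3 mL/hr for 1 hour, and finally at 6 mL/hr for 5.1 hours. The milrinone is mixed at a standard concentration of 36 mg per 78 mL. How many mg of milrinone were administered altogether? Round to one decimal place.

26.9 mg

Concentration = 36 mg ÷ 78 mL = 0.4615385 mg/mL
Stage 1: 4.9 mL/hr × 5.2 hr = 25.48 mL → 25.48 mL × 0.4615385 mg/mL = 11.76 mg
Stage 2: 2.3 mL/hr × 1 hr = 2.3 mL → 2.3 mL × 0.4615385 mg/mL = 1.061538 mg
Stage 3: 6 mL/hr × 5.1 hr = 30.6 mL → 30.6 mL × 0.4615385 mg/mL = 14.12308 mg
Total = 11.76 + 1.061538 + 14.12308 = 26.94462 mg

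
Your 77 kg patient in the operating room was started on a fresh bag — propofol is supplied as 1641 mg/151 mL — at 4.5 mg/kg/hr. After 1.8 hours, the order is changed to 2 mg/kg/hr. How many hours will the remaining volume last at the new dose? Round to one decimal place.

6.6 hours

Initial rate:
Dose = 4.5 mg/kg/hr × 77 kg = 346.5 mg/hr
Concentration = 1641 mg ÷ 151 mL = 10.86755 mg/mL
Rate = 346.5 mg/hr ÷ 10.86755 mg/mL = 31.88391 mL/hr
Volume infused so far = 31.88391 mL/hr × 1.8 hr = 57.39104 mL
Volume remaining = 151 − 57.39104 = 93.60896 mL
New rate:
Dose = 2 mg/kg/hr × 77 kg = 154 mg/hr
Rate = 154 mg/hr ÷ 10.86755 mg/mL = 14.17063 mL/hr
Time remaining = 93.60896 mL ÷ 14.17063 mL/hr = 6.605844 hr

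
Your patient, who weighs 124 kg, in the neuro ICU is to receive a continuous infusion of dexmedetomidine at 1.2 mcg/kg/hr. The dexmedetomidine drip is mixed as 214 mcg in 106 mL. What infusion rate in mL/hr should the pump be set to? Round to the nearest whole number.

Dose = 1.2 mcg/kg/hr × 124 kg = 148.8 mcg/hr
Concentration = 214 mcg ÷ 106 mL = 2.018868 mcg/mL
Rate = 148.8 mcg/hr ÷ 2.018868 mcg/mL = 73.70467 mL/hr

74 mL/hr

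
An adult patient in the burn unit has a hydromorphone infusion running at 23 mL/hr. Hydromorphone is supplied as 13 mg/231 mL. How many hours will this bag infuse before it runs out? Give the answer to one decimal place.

Duration = 231 mL ÷ 23 mL/hr = 10.04348 hr

10.0 hours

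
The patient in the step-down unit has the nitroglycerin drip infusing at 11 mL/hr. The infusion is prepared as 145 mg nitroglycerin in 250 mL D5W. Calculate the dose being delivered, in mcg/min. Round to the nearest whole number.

106 mcg/min

Concentration = 145 mg ÷ 250 mL = 0.58 mg/mL = 580 mcg/mL
Drug rate = 11 mL/hr × 580 mcg/mL = 6380 mcg/hr
6380 mcg/hr ÷ 60 min/hr = 106.3333 mcg/min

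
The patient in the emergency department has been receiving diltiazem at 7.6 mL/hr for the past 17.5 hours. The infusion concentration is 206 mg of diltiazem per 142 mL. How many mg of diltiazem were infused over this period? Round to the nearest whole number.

193 mg

Concentration = 206 mg ÷ 142 mL = 1.450704 mg/mL
Drug rate = 7.6 mL/hr × 1.450704 mg/mL = 11.02535 mg/hr
Total = 11.02535 mg/hr × 17.5 hr = 192.9437 mg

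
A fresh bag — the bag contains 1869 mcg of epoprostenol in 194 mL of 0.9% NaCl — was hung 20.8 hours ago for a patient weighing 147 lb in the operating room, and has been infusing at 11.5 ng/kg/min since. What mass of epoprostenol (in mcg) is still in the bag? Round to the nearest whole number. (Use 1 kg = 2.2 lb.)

910 mcg

Weight = 147 lb ÷ 2.2 lb/kg = 66.81818 kg
Dose = 11.5 ng/kg/min × 66.81818 kg = 768.4091 ng/min
768.4091 ng/min × 60 min/hr = 46104.55 ng/hr
Concentration = 1869 mcg ÷ 194 mL = 9.634021 mcg/mL = 9634.021 ng/mL
Rate = 46104.55 ng/hr ÷ 9634.021 ng/mL = 4.785598 mL/hr
Volume infused = 4.785598 mL/hr × 20.8 hr = 99.54043 mL
Volume remaining = 194 − 99.54043 = 94.45957 mL
Drug remaining = 94.45957 mL × 9634.021 ng/mL = 910025.5 ng = 910.0255 mcg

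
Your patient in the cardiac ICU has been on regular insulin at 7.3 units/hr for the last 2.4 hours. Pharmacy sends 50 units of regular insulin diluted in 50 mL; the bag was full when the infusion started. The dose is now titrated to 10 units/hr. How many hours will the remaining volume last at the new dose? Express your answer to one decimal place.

Initial rate:
Concentration = 50 units ÷ 50 mL = 1 units/mL
Rate = 7.3 units/hr ÷ 1 units/mL = 7.3 mL/hr
Volume infused so far = 7.3 mL/hr × 2.4 hr = 17.52 mL
Volume remaining = 50 − 17.52 = 32.48 mL
New rate:
Rate = 10 units/hr ÷ 1 units/mL = 10 mL/hr
Time remaining = 32.48 mL ÷ 10 mL/hr = 3.248 hr

3.2 hours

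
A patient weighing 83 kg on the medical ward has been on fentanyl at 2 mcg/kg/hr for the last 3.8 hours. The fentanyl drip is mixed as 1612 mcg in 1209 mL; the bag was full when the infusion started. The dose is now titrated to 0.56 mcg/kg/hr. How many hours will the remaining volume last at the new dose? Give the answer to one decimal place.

21.1 hours

Initial rate:
Dose = 2 mcg/kg/hr × 83 kg = 166 mcg/hr
Concentration = 1612 mcg ÷ 1209 mL = 1.333333 mcg/mL
Rate = 166 mcg/hr ÷ 1.333333 mcg/mL = 124.5 mL/hr
Volume infused so far = 124.5 mL/hr × 3.8 hr = 473.1 mL
Volume remaining = 1209 − 473.1 = 735.9 mL
New rate:
Dose = 0.56 mcg/kg/hr × 83 kg = 46.48 mcg/hr
Rate = 46.48 mcg/hr ÷ 1.333333 mcg/mL = 34.86 mL/hr
Time remaining = 735.9 mL ÷ 34.86 mL/hr = 21.11015 hr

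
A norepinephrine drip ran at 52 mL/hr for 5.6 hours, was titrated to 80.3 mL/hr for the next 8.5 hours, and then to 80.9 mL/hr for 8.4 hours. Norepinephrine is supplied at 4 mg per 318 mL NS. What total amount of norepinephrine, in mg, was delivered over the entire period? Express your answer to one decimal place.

Concentration = 4 mg ÷ 318 mL = 0.01257862 mg/mL
Stage 1: 52 mL/hr × 5.6 hr = 291.2 mL → 291.2 mL × 0.01257862 mg/mL = 3.662893 mg
Stage 2: 80.3 mL/hr × 8.5 hr = 682.55 mL → 682.55 mL × 0.01257862 mg/mL = 8.585535 mg
Stage 3: 80.9 mL/hr × 8.4 hr = 679.56 mL → 679.56 mL × 0.01257862 mg/mL = 8.547925 mg
Total = 3.662893 + 8.585535 + 8.547925 = 20.79635 mg

20.8 mg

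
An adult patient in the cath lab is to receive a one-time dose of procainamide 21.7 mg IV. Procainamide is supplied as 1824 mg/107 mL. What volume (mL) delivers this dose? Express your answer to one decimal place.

1.3 mL

Concentration = 1824 mg ÷ 107 mL = 17.04673 mg/mL
Volume = 21.7 mg ÷ 17.04673 mg/mL = 1.272971 mL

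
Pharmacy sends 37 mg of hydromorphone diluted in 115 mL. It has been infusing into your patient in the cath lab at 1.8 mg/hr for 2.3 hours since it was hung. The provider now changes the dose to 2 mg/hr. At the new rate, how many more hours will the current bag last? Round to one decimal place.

Initial rate:
Concentration = 37 mg ÷ 115 mL = 0.3217391 mg/mL
Rate = 1.8 mg/hr ÷ 0.3217391 mg/mL = 5.594595 mL/hr
Volume infused so far = 5.594595 mL/hr × 2.3 hr = 12.86757 mL
Volume remaining = 115 − 12.86757 = 102.1324 mL
New rate:
Rate = 2 mg/hr ÷ 0.3217391 mg/mL = 6.216216 mL/hr
Time remaining = 102.1324 mL ÷ 6.216216 mL/hr = 16.43 hr

16.4 hours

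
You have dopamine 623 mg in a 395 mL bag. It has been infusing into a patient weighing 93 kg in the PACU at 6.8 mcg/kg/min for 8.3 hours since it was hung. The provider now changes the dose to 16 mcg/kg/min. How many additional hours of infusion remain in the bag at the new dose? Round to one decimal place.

Initial rate:
Dose = 6.8 mcg/kg/min × 93 kg = 632.4 mcg/min
632.4 mcg/min × 60 min/hr = 37944 mcg/hr
Concentration = 623 mg ÷ 395 mL = 1.577215 mg/mL = 1577.215 mcg/mL
Rate = 37944 mcg/hr ÷ 1577.215 mcg/mL = 24.05759 mL/hr
Volume infused so far = 24.05759 mL/hr × 8.3 hr = 199.678 mL
Volume remaining = 395 − 199.678 = 195.322 mL
New rate:
Dose = 16 mcg/kg/min × 93 kg = 1488 mcg/min
1488 mcg/min × 60 min/hr = 89280 mcg/hr
Rate = 89280 mcg/hr ÷ 1577.215 mcg/mL = 56.6061 mL/hr
Time remaining = 195.322 mL ÷ 56.6061 mL/hr = 3.450547 hr

3.5 hours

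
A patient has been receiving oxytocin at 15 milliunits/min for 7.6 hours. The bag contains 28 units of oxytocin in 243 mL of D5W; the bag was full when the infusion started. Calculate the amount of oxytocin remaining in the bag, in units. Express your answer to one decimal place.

21.2 units

15 milliunits/min × 60 min/hr = 900 milliunits/hr
Concentration = 28 units ÷ 243 mL = 0.1152263 units/mL = 115.2263 milliunits/mL
Rate = 900 milliunits/hr ÷ 115.2263 milliunits/mL = 7.810714 mL/hr
Volume infused = 7.810714 mL/hr × 7.6 hr = 59.36143 mL
Volume remaining = 243 − 59.36143 = 183.6386 mL
Drug remaining = 183.6386 mL × 115.2263 milliunits/mL = 21160 milliunits = 21.16 units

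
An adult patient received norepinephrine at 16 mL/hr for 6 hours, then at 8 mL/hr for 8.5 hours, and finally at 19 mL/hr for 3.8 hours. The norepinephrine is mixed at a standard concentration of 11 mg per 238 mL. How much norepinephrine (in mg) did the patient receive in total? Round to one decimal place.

Concentration = 11 mg ÷ 238 mL = 0.04621849 mg/mL
Stage 1: 16 mL/hr × 6 hr = 96 mL → 96 mL × 0.04621849 mg/mL = 4.436975 mg
Stage 2: 8 mL/hr × 8.5 hr = 68 mL → 68 mL × 0.04621849 mg/mL = 3.142857 mg
Stage 3: 19 mL/hr × 3.8 hr = 72.2 mL → 72.2 mL × 0.04621849 mg/mL = 3.336975 mg
Total = 4.436975 + 3.142857 + 3.336975 = 10.91681 mg

10.9 mg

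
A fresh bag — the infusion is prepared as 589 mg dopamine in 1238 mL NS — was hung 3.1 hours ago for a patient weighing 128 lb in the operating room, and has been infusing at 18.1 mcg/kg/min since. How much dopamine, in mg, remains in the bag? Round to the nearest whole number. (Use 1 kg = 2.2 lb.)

Weight = 128 lb ÷ 2.2 lb/kg = 58.18182 kg
Dose = 18.1 mcg/kg/min × 58.18182 kg = 1053.091 mcg/min
1053.091 mcg/min × 60 min/hr = 63185.45 mcg/hr
Concentration = 589 mg ÷ 1238 mL = 0.4757674 mg/mL = 475.7674 mcg/mL
Rate = 63185.45 mcg/hr ÷ 475.7674 mcg/mL = 132.8075 mL/hr
Volume infused = 132.8075 mL/hr × 3.1 hr = 411.7031 mL
Volume remaining = 1238 − 411.7031 = 826.2969 mL
Drug remaining = 826.2969 mL × 475.7674 mcg/mL = 393125.1 mcg = 393.1251 mg

393 mg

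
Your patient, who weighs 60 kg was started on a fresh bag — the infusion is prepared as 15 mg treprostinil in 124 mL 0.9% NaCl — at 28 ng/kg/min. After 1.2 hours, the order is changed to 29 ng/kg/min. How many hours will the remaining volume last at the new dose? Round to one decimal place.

Initial rate:
Dose = 28 ng/kg/min × 60 kg = 1680 ng/min
1680 ng/min × 60 min/hr = 100800 ng/hr
Concentration = 15 mg ÷ 124 mL = 0.1209677 mg/mL = 120967.7 ng/mL
Rate = 100800 ng/hr ÷ 120967.7 ng/mL = 0.83328 mL/hr
Volume infused so far = 0.83328 mL/hr × 1.2 hr = 0.999936 mL
Volume remaining = 124 − 0.999936 = 123.0001 mL
New rate:
Dose = 29 ng/kg/min × 60 kg = 1740 ng/min
1740 ng/min × 60 min/hr = 104400 ng/hr
Rate = 104400 ng/hr ÷ 120967.7 ng/mL = 0.86304 mL/hr
Time remaining = 123.0001 mL ÷ 0.86304 mL/hr = 142.5195 hr

142.5 hours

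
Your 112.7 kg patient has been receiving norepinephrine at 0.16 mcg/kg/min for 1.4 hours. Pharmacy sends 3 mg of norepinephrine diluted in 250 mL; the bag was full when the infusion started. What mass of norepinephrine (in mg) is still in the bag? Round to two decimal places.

1.49 mg

Dose = 0.16 mcg/kg/min × 112.7 kg = 18.032 mcg/min
18.032 mcg/min × 60 min/hr = 1081.92 mcg/hr
Concentration = 3 mg ÷ 250 mL = 0.012 mg/mL = 12 mcg/mL
Rate = 1081.92 mcg/hr ÷ 12 mcg/mL = 90.16 mL/hr
Volume infused = 90.16 mL/hr × 1.4 hr = 126.224 mL
Volume remaining = 250 − 126.224 = 123.776 mL
Drug remaining = 123.776 mL × 12 mcg/mL = 1485.312 mcg = 1.485312 mg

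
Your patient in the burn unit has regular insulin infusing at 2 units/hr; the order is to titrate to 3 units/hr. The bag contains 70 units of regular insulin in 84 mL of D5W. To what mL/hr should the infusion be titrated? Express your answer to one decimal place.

Concentration = 70 units ÷ 84 mL = 0.8333333 units/mL
Rate = 3 units/hr ÷ 0.8333333 units/mL = 3.6 mL/hr

3.6 mL/hr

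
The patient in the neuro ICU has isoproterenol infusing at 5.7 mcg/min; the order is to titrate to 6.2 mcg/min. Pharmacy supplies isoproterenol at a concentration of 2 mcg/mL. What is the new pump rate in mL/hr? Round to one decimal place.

6.2 mcg/min × 60 min/hr = 372 mcg/hr
Rate = 372 mcg/hr ÷ 2 mcg/mL = 186 mL/hr

186.0 mL/hr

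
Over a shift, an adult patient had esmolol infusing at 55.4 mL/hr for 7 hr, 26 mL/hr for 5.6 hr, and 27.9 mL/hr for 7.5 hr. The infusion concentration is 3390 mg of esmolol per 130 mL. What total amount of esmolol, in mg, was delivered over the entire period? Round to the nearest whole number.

19366 mg

Concentration = 3390 mg ÷ 130 mL = 26.07692 mg/mL
Stage 1: 55.4 mL/hr × 7 hr = 387.8 mL → 387.8 mL × 26.07692 mg/mL = 10112.63 mg
Stage 2: 26 mL/hr × 5.6 hr = 145.6 mL → 145.6 mL × 26.07692 mg/mL = 3796.8 mg
Stage 3: 27.9 mL/hr × 7.5 hr = 209.25 mL → 209.25 mL × 26.07692 mg/mL = 5456.596 mg
Total = 10112.63 + 3796.8 + 5456.596 = 19366.03 mg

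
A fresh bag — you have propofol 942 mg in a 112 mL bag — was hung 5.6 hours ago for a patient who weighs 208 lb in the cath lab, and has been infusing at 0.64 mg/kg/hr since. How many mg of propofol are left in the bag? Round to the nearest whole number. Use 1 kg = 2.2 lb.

Weight = 208 lb ÷ 2.2 lb/kg = 94.54545 kg
Dose = 0.64 mg/kg/hr × 94.54545 kg = 60.50909 mg/hr
Concentration = 942 mg ÷ 112 mL = 8.410714 mg/mL
Rate = 60.50909 mg/hr ÷ 8.410714 mg/mL = 7.194287 mL/hr
Volume infused = 7.194287 mL/hr × 5.6 hr = 40.28801 mL
Volume remaining = 112 − 40.28801 = 71.71199 mL
Drug remaining = 71.71199 mL × 8.410714 mg/mL = 603.1491 mg

603 mg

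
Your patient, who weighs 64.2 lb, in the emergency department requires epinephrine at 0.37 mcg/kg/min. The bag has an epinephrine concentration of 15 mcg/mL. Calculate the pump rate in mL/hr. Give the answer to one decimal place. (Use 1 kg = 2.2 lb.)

Weight = 64.2 lb ÷ 2.2 lb/kg = 29.18182 kg
Dose = 0.37 mcg/kg/min × 29.18182 kg = 10.79727 mcg/min
10.79727 mcg/min × 60 min/hr = 647.8364 mcg/hr
Rate = 647.8364 mcg/hr ÷ 15 mcg/mL = 43.18909 mL/hr

43.2 mL/hr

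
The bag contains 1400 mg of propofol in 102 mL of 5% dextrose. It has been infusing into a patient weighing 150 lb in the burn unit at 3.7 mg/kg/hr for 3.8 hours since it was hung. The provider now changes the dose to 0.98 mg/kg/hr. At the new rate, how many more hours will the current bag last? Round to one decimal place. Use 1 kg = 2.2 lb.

Initial rate:
Weight = 150 lb ÷ 2.2 lb/kg = 68.18182 kg
Dose = 3.7 mg/kg/hr × 68.18182 kg = 252.2727 mg/hr
Concentration = 1400 mg ÷ 102 mL = 13.72549 mg/mL
Rate = 252.2727 mg/hr ÷ 13.72549 mg/mL = 18.37987 mL/hr
Volume infused so far = 18.37987 mL/hr × 3.8 hr = 69.84351 mL
Volume remaining = 102 − 69.84351 = 32.15649 mL
New rate:
Dose = 0.98 mg/kg/hr × 68.18182 kg = 66.81818 mg/hr
Rate = 66.81818 mg/hr ÷ 13.72549 mg/mL = 4.868182 mL/hr
Time remaining = 32.15649 mL ÷ 4.868182 mL/hr = 6.605442 hr

6.6 hours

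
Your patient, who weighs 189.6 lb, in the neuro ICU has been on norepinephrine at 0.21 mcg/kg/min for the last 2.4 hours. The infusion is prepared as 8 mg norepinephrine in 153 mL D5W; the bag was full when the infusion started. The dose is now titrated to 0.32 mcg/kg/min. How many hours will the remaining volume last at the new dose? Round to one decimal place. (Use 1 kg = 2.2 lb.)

Initial rate:
Weight = 189.6 lb ÷ 2.2 lb/kg = 86.18182 kg
Dose = 0.21 mcg/kg/min × 86.18182 kg = 18.09818 mcg/min
18.09818 mcg/min × 60 min/hr = 1085.891 mcg/hr
Concentration = 8 mg ÷ 153 mL = 0.05228758 mg/mL = 52.28758 mcg/mL
Rate = 1085.891 mcg/hr ÷ 52.28758 mcg/mL = 20.76766 mL/hr
Volume infused so far = 20.76766 mL/hr × 2.4 hr = 49.84239 mL
Volume remaining = 153 − 49.84239 = 103.1576 mL
New rate:
Dose = 0.32 mcg/kg/min × 86.18182 kg = 27.57818 mcg/min
27.57818 mcg/min × 60 min/hr = 1654.691 mcg/hr
Rate = 1654.691 mcg/hr ÷ 52.28758 mcg/mL = 31.64596 mL/hr
Time remaining = 103.1576 mL ÷ 31.64596 mL/hr = 3.25974 hr

3.3 hours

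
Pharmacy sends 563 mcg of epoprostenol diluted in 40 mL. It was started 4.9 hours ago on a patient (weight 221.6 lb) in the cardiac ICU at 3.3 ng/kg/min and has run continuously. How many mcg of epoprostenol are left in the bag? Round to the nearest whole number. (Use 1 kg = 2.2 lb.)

465 mcg

Weight = 221.6 lb ÷ 2.2 lb/kg = 100.7273 kg
Dose = 3.3 ng/kg/min × 100.7273 kg = 332.4 ng/min
332.4 ng/min × 60 min/hr = 19944 ng/hr
Concentration = 563 mcg ÷ 40 mL = 14.075 mcg/mL = 14075 ng/mL
Rate = 19944 ng/hr ÷ 14075 ng/mL = 1.41698 mL/hr
Volume infused = 1.41698 mL/hr × 4.9 hr = 6.943204 mL
Volume remaining = 40 − 6.943204 = 33.0568 mL
Drug remaining = 33.0568 mL × 14075 ng/mL = 465274.4 ng = 465.2744 mcg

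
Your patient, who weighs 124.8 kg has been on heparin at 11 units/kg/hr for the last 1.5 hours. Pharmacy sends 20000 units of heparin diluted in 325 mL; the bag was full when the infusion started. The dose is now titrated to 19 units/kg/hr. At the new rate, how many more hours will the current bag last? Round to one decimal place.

Initial rate:
Dose = 11 units/kg/hr × 124.8 kg = 1372.8 units/hr
Concentration = 20000 units ÷ 325 mL = 61.53846 units/mL
Rate = 1372.8 units/hr ÷ 61.53846 units/mL = 22.308 mL/hr
Volume infused so far = 22.308 mL/hr × 1.5 hr = 33.462 mL
Volume remaining = 325 − 33.462 = 291.538 mL
New rate:
Dose = 19 units/kg/hr × 124.8 kg = 2371.2 units/hr
Rate = 2371.2 units/hr ÷ 61.53846 units/mL = 38.532 mL/hr
Time remaining = 291.538 mL ÷ 38.532 mL/hr = 7.566127 hr

7.6 hours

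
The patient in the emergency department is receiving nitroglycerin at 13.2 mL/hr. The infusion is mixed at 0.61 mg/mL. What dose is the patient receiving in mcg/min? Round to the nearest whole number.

Concentration = 0.61 mg/mL = 610 mcg/mL
Drug rate = 13.2 mL/hr × 610 mcg/mL = 8052 mcg/hr
8052 mcg/hr ÷ 60 min/hr = 134.2 mcg/min

134 mcg/min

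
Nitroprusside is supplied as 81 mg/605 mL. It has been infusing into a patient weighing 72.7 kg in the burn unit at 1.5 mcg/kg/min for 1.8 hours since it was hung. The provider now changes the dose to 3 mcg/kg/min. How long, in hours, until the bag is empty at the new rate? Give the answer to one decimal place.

Initial rate:
Dose = 1.5 mcg/kg/min × 72.7 kg = 109.05 mcg/min
109.05 mcg/min × 60 min/hr = 6543 mcg/hr
Concentration = 81 mg ÷ 605 mL = 0.1338843 mg/mL = 133.8843 mcg/mL
Rate = 6543 mcg/hr ÷ 133.8843 mcg/mL = 48.87056 mL/hr
Volume infused so far = 48.87056 mL/hr × 1.8 hr = 87.967 mL
Volume remaining = 605 − 87.967 = 517.033 mL
New rate:
Dose = 3 mcg/kg/min × 72.7 kg = 218.1 mcg/min
218.1 mcg/min × 60 min/hr = 13086 mcg/hr
Rate = 13086 mcg/hr ÷ 133.8843 mcg/mL = 97.74111 mL/hr
Time remaining = 517.033 mL ÷ 97.74111 mL/hr = 5.289821 hr

5.3 hours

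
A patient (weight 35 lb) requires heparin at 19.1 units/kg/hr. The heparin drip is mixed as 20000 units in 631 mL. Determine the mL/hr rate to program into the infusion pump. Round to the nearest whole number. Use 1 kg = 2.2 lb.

Weight = 35 lb ÷ 2.2 lb/kg = 15.90909 kg
Dose = 19.1 units/kg/hr × 15.90909 kg = 303.8636 units/hr
Concentration = 20000 units ÷ 631 mL = 31.69572 units/mL
Rate = 303.8636 units/hr ÷ 31.69572 units/mL = 9.586898 mL/hr

10 mL/hr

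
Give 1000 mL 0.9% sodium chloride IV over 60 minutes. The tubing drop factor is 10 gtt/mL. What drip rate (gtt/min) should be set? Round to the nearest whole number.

167 gtt/min

1000 mL ÷ (60 min) = 16.66667 mL/min
16.66667 mL/min × 10 gtt/mL = 166.6667 gtt/min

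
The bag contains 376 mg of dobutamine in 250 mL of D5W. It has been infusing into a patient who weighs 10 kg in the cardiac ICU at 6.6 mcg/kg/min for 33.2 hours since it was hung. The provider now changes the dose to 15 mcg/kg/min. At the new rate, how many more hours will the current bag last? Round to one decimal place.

27.2 hours

Initial rate:
Dose = 6.6 mcg/kg/min × 10 kg = 66 mcg/min
66 mcg/min × 60 min/hr = 3960 mcg/hr
Concentration = 376 mg ÷ 250 mL = 1.504 mg/mL = 1504 mcg/mL
Rate = 3960 mcg/hr ÷ 1504 mcg/mL = 2.632979 mL/hr
Volume infused so far = 2.632979 mL/hr × 33.2 hr = 87.41489 mL
Volume remaining = 250 − 87.41489 = 162.5851 mL
New rate:
Dose = 15 mcg/kg/min × 10 kg = 150 mcg/min
150 mcg/min × 60 min/hr = 9000 mcg/hr
Rate = 9000 mcg/hr ÷ 1504 mcg/mL = 5.984043 mL/hr
Time remaining = 162.5851 mL ÷ 5.984043 mL/hr = 27.16978 hr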